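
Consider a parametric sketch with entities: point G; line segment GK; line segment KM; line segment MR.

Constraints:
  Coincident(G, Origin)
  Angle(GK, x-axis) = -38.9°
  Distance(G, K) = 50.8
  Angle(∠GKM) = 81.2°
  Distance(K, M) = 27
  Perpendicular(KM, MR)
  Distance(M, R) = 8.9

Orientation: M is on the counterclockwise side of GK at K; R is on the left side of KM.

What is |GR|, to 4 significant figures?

45.56

G is at the origin; GK runs at -38.9° with length 50.8, so K = 50.8·(cos -38.9°, sin -38.9°) = (39.53, -31.90). ∠GKM = 81.2°, so KM runs at -38.9° + (180° − 81.2°) = 59.90° from the x-axis; with |KM| = 27.0, M = K + 27.0·(cos 59.90°, sin 59.90°) = (53.08, -8.541). KM is perpendicular to MR; with |MR| = 8.9 on the left of KM, R = M + 8.9·(-0.8652, 0.5015) = (45.38, -4.078). Then |GR| = |R − G| = 45.56.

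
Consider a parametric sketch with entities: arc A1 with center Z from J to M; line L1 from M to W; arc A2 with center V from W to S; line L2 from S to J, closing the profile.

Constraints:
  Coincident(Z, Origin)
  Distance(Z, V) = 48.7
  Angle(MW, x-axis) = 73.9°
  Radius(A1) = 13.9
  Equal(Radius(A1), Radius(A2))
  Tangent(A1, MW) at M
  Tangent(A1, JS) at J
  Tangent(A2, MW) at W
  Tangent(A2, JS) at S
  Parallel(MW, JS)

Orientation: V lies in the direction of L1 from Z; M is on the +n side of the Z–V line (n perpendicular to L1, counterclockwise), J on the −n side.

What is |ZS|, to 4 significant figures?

50.64

Tangency of A1 to both parallel lines with radius 13.9 puts M and J at Z ± 13.9·n: M = (-13.35, 3.855), J = (13.35, -3.855). Equal radii place W and S the same way about V: W = V + 13.9·n = (0.1504, 50.64), S = V − 13.9·n = (26.86, 42.94). Then |ZS| = |S − Z| = 50.64.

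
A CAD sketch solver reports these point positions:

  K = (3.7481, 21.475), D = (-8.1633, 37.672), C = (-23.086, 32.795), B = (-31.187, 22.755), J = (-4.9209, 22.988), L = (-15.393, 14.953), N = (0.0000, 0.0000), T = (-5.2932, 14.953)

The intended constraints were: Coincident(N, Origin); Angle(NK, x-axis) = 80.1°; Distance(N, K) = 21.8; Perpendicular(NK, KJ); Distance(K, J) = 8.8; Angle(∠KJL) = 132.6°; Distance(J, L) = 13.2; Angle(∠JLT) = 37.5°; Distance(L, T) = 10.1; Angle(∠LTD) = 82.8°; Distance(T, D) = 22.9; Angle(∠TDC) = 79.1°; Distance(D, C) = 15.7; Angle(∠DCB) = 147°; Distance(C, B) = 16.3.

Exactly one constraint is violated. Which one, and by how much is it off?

Distance(C, B) = 16.3 — off by 3.40.

N = (0.00, 0.00) ✓; NK at 80.10° ✓; |NK| = 21.80 ✓; ∠(NK, KJ) = 90.00° ✓; |KJ| = 8.800 ✓; ∠KJL = 132.6° ✓; |JL| = 13.20 ✓; ∠JLT = 37.50° ✓; |LT| = 10.10 ✓; ∠LTD = 82.80° ✓; |TD| = 22.90 ✓; ∠TDC = 79.10° ✓; |DC| = 15.70 ✓; ∠DCB = 147.0° ✓; |CB| = 12.90 ✗.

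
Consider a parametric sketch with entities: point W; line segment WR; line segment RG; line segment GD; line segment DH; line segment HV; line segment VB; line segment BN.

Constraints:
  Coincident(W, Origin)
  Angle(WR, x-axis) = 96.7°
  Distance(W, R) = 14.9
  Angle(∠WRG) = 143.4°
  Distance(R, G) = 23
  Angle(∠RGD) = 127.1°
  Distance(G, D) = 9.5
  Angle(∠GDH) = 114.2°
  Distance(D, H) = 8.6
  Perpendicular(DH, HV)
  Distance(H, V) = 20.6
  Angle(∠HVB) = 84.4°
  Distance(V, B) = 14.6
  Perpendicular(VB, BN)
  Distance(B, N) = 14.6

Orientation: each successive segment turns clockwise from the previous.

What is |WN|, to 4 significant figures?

39.50

∠HVB = 84.4° gives VB at 115.8° from the x-axis; with |VB| = 14.6, B = (-0.3049, 31.00). VB is perpendicular to BN, so BN runs at 25.80°; with |BN| = 14.6, N = (12.84, 37.35). Then |WN| = |N − W| = 39.50.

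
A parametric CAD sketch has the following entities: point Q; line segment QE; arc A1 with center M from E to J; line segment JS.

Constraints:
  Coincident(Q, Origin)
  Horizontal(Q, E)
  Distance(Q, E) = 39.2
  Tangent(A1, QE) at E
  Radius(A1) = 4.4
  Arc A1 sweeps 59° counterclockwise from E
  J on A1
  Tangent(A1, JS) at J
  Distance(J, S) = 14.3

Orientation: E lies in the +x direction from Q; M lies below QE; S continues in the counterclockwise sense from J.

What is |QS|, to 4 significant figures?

31.54

On A1, E sits at bearing 90° from M; a 59° counterclockwise sweep puts J at bearing 149°, so J = M + 4.4·(cos 149°, sin 149°) = (35.43, -2.134). Tangency of A1 to JS means the radius MJ is perpendicular to JS, so JS runs along (−sin 149°, cos 149°); with |JS| = 14.3, S = (28.06, -14.39). Then |QS| = |S − Q| = 31.54.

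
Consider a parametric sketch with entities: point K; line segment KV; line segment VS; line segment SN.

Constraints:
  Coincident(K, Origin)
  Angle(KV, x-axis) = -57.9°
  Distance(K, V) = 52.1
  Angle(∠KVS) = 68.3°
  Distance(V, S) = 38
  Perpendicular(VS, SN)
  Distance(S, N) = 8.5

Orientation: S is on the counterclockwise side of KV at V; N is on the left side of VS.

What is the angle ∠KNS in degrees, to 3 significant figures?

155°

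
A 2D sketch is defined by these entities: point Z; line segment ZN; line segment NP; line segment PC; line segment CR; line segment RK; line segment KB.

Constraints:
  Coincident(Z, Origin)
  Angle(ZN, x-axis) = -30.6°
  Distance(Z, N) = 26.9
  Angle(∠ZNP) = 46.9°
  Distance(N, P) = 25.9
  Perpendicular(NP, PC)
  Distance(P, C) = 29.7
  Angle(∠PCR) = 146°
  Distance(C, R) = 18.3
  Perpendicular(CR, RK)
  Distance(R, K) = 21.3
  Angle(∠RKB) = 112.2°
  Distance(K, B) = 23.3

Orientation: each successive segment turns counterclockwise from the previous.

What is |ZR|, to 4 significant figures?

25.38

Z is at the origin; ZN runs at -30.6° with length 26.9, so N = (23.15, -13.69). ∠ZNP = 46.9° gives NP at 102.5° from the x-axis; with |NP| = 25.9, P = (17.55, 11.59). The perpendicularity gives PC at right angles to NP, so PC runs at -167.5°; with |PC| = 29.7, C = (-11.45, 5.165). ∠PCR = 146.0° gives CR at -133.5° from the x-axis; with |CR| = 18.3, R = (-24.04, -8.110). Then |ZR| = |R − Z| = 25.38.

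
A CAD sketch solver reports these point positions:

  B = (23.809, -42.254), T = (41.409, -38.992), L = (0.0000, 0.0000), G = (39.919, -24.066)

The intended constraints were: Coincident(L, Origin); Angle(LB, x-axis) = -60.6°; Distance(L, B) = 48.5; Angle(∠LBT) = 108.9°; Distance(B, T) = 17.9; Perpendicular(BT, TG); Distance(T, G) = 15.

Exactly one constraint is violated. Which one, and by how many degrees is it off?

Perpendicular(BT, TG) — off by 4.80°.

L = (0.00, 0.00) ✓; LB at -60.60° ✓; |LB| = 48.50 ✓; ∠LBT = 108.9° ✓; |BT| = 17.90 ✓; ∠(BT, TG) = 85.20° ✗; |TG| = 15.00 ✓.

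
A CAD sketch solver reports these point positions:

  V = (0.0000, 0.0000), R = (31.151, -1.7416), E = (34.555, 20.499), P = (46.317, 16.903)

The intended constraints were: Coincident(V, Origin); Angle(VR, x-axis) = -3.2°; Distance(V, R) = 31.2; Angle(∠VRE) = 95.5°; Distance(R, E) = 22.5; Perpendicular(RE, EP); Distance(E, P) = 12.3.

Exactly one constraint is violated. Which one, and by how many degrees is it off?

Perpendicular(RE, EP) — off by 8.30°.

V = (0.00, 0.00) ✓; VR at -3.200° ✓; |VR| = 31.20 ✓; ∠VRE = 95.50° ✓; |RE| = 22.50 ✓; ∠(RE, EP) = 98.30° ✗; |EP| = 12.30 ✓.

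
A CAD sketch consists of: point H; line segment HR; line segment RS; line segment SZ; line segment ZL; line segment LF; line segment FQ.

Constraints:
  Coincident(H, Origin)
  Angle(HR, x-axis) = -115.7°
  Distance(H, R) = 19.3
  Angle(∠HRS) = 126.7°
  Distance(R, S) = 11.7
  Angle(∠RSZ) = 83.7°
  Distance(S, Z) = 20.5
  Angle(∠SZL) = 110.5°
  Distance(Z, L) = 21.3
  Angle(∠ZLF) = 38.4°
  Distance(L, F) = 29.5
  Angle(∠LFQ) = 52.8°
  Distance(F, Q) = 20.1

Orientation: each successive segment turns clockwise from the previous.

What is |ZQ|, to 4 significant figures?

2.856

H is at the origin; HR runs at -115.7° with length 19.3, so R = (-8.370, -17.39). ∠HRS = 126.7° gives RS at -169.0° from the x-axis; with |RS| = 11.7, S = (-19.85, -19.62). ∠RSZ = 83.7° gives SZ at 94.70° from the x-axis; with |SZ| = 20.5, Z = (-21.53, 0.8078). ∠SZL = 110.5° gives ZL at 25.20° from the x-axis; with |ZL| = 21.3, L = (-2.262, 9.877). ∠ZLF = 38.4° gives LF at -116.4° from the x-axis; with |LF| = 29.5, F = (-15.38, -16.55). ∠LFQ = 52.8° gives FQ at 116.4° from the x-axis; with |FQ| = 20.1, Q = (-24.32, 1.457). Then |ZQ| = |Q − Z| = 2.856.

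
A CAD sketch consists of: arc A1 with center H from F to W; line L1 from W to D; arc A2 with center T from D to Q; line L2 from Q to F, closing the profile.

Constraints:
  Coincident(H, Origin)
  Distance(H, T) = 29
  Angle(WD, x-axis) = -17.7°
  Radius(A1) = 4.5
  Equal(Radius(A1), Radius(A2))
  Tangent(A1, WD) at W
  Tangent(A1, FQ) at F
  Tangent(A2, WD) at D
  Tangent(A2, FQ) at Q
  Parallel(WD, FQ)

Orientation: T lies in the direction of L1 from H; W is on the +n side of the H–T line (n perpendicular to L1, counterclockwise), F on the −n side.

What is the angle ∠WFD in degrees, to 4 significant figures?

72.76°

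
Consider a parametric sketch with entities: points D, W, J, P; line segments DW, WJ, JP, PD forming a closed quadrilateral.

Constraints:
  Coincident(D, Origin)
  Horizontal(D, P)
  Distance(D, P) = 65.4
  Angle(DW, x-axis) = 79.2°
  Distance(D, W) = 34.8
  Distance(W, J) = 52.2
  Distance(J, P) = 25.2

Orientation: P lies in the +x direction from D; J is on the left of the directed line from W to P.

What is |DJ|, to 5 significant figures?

62.509

D is at the origin; DP is horizontal with |DP| = 65.4 and P in +x, so P = (65.4, 0). DW runs at 79.2° with |DW| = 34.8, so W = (6.5209, 34.184). J is determined by |WJ| = 52.2 and |JP| = 25.2 together: it lies at the intersection of circle(W, 52.2) and circle(P, 25.2). With |WP| = 68.083, the foot of the radical line on WP is 49.389 from W and the perpendicular offset is √(52.2² − 49.389²) = 16.899. Taking the left-of-WP solution: J = (57.718, 24.001).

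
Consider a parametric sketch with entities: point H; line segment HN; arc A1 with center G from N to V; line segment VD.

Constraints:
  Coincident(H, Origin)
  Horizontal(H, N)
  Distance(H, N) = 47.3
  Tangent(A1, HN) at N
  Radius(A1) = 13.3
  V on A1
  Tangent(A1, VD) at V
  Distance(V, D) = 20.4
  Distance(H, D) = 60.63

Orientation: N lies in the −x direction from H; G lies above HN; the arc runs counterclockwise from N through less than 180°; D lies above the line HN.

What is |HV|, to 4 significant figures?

41.71

Checks: |HN| = 47.30 ✓; |GV| = 13.30 ✓; ∠(GV, VD) = 90.00° ✓; |VD| = 20.40 ✓; |HD| = 60.63 ✓.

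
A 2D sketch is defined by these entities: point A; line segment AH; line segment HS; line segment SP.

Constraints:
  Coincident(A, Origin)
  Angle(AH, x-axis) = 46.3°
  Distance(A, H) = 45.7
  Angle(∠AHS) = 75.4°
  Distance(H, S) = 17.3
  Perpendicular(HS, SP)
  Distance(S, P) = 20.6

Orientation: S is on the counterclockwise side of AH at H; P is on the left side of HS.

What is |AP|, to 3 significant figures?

24.3

∠AHS = 75.4°, so HS runs at 46.3° + (180° − 75.4°) = 151° from the x-axis; with |HS| = 17.3, S = H + 17.3·(cos 151°, sin 151°) = (16.5, 41.5). HS is perpendicular to SP; with |SP| = 20.6 on the left of HS, P = S + 20.6·(-0.486, -0.874) = (6.44, 23.5). Then |AP| = |P − A| = 24.3.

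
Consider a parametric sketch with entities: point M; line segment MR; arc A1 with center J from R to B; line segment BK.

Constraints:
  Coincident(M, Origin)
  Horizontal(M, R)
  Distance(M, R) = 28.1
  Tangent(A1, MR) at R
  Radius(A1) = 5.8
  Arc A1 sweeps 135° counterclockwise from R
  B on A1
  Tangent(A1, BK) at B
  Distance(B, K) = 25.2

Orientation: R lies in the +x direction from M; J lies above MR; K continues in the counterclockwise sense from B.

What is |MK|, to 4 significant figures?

31.23

M is at the origin; MR is horizontal with |MR| = 28.1 and R on the +x side, so R = (28.10, 0.000). The tangent condition forces JR to be normal to MR, so J = R + (0, 5.8) = (28.10, 5.800). On A1, R sits at bearing -90° from J; a 135° counterclockwise sweep puts B at bearing 45°, so B = J + 5.8·(cos 45°, sin 45°) = (32.20, 9.901). The tangent condition forces JB to be normal to BK, so BK runs along (−sin 45°, cos 45°); with |BK| = 25.2, K = (14.38, 27.72). Then |MK| = |K − M| = 31.23.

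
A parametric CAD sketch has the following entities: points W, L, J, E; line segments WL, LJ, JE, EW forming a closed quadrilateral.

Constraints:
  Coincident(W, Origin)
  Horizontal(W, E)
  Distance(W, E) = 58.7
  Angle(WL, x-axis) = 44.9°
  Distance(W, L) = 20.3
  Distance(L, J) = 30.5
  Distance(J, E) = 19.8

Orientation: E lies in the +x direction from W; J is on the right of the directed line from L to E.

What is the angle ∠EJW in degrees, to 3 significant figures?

165°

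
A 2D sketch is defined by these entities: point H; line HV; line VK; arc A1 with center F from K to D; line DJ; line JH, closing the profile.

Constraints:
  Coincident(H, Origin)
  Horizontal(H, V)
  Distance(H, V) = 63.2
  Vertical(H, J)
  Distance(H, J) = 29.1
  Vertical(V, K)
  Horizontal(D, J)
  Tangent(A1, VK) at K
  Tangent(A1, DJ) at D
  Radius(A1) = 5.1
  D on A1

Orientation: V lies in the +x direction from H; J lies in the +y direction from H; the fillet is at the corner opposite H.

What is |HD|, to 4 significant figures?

64.98

H is at the origin; H and V share the same y with |HV| = 63.2 and V on the +x side, so V = (63.20, 0.000). H and J share the same x with |HJ| = 29.1 and J on the +y side, so J = (0.000, 29.10). The virtual corner opposite H is at (63.20, 29.10). Since A1 is tangent to VK there, FK ⟂ VK and A1 meets DJ tangentially, so FD is at right angles to DJ, with radius 5.1, so the center F sits 5.1 in from both sides at F = (58.10, 24.00). That places the tangent points at K = (63.20, 24.00) on VK and D = (58.10, 29.10) on DJ. Then |HD| = |D − H| = 64.98.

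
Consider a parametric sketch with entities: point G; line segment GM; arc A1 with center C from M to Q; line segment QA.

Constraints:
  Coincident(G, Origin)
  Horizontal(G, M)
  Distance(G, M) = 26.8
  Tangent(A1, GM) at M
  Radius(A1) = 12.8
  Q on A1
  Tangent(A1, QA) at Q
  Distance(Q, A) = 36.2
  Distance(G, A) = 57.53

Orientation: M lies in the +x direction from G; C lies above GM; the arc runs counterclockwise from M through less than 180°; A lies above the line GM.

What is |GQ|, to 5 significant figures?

42.463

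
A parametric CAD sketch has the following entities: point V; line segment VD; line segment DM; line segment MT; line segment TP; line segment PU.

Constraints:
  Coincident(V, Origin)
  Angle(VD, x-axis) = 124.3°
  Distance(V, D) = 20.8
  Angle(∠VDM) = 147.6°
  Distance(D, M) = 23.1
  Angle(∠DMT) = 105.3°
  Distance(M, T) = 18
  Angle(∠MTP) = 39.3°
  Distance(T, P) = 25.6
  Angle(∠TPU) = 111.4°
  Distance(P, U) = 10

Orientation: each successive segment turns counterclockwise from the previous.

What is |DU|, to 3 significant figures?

11.8

∠MTP = 39.3° gives TP at 12.1° from the x-axis; with |TP| = 25.6, P = (-19.1, 17.6). ∠TPU = 111.4° gives PU at 80.7° from the x-axis; with |PU| = 10.0, U = (-17.5, 27.5). Then |DU| = |U − D| = 11.8.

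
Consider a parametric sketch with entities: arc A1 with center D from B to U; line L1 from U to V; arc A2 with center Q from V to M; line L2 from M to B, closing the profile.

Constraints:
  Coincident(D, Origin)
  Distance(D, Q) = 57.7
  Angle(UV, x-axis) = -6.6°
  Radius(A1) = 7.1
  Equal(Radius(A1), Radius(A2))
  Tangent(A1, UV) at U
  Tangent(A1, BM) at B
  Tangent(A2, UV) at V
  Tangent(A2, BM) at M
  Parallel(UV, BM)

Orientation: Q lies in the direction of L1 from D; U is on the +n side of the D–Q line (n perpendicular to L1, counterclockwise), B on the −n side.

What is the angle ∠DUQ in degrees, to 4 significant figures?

82.99°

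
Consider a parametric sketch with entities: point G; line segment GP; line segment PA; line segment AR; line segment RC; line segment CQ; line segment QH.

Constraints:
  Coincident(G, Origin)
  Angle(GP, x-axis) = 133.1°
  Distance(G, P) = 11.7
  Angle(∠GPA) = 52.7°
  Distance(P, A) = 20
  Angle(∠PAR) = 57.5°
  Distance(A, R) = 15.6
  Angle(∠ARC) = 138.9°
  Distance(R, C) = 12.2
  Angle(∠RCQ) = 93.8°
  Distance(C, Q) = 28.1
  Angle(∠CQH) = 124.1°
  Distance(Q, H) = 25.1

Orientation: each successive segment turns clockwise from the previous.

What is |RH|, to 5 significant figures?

43.835

G is at the origin; GP runs at 133.1° with length 11.7, so P = (-7.9943, 8.5429). ∠GPA = 52.7° gives PA at 5.8000° from the x-axis; with |PA| = 20.0, A = (11.903, 10.564). ∠PAR = 57.5° gives AR at -116.70° from the x-axis; with |AR| = 15.6, R = (4.8939, -3.3726). ∠ARC = 138.9° gives RC at -157.80° from the x-axis; with |RC| = 12.2, C = (-6.4017, -7.9822). ∠RCQ = 93.8° gives CQ at 116.00° from the x-axis; with |CQ| = 28.1, Q = (-18.720, 17.274). ∠CQH = 124.1° gives QH at 60.100° from the x-axis; with |QH| = 25.1, H = (-6.2079, 39.033). Then |RH| = |H − R| = 43.835.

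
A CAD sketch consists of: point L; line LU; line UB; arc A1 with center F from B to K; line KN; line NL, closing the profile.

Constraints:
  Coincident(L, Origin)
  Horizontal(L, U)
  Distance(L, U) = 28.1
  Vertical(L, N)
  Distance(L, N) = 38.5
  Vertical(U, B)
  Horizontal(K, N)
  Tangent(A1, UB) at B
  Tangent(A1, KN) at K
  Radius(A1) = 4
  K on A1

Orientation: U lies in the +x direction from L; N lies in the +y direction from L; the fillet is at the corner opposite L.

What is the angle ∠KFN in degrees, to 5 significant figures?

80.576°

The virtual corner opposite L is at (28.100, 38.500). Since A1 is tangent to UB there, FB ⟂ UB and the tangent condition forces FK to be normal to KN, with radius 4.0, so the center F sits 4.0 in from both sides at F = (24.100, 34.500). That places the tangent points at B = (28.100, 34.500) on UB and K = (24.100, 38.500) on KN. Then cos ∠KFN = FK·FN / (|FK||FN|), giving 80.576°.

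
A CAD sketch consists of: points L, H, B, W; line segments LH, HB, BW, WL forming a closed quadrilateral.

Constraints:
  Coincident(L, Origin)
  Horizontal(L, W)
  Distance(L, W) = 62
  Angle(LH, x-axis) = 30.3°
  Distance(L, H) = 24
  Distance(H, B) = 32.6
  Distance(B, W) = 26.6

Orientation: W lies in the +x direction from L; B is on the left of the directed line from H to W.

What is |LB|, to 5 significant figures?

56.448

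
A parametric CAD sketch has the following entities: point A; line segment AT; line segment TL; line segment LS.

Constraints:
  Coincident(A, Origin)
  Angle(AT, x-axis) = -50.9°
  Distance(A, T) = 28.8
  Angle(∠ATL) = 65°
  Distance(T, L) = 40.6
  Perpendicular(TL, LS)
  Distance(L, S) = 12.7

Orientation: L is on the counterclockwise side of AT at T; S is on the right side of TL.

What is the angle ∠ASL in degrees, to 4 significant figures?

36.23°

A is at the origin; AT runs at -50.9° with length 28.8, so T = 28.8·(cos -50.9°, sin -50.9°) = (18.16, -22.35). ∠ATL = 65.0°, so TL runs at -50.9° + (180° − 65.0°) = 64.10° from the x-axis; with |TL| = 40.6, L = T + 40.6·(cos 64.10°, sin 64.10°) = (35.90, 14.17). TL is perpendicular to LS; with |LS| = 12.7 on the right of TL, S = L + 12.7·(0.8996, -0.4368) = (47.32, 8.625). Then cos ∠ASL = SA·SL / (|SA||SL|), giving 36.23°.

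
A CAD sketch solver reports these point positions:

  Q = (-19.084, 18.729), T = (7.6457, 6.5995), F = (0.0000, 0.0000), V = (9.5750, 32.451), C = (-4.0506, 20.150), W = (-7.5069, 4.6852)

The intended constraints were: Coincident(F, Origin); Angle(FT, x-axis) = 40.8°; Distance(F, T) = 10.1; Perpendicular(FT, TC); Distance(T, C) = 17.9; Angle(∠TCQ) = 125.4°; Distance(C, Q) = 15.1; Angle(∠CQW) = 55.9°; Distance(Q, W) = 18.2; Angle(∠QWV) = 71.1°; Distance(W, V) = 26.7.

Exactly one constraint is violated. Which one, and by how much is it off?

Distance(W, V) = 26.7 — off by 5.90.

F = (0.00, 0.00) ✓; FT at 40.80° ✓; |FT| = 10.10 ✓; ∠(FT, TC) = 90.00° ✓; |TC| = 17.90 ✓; ∠TCQ = 125.4° ✓; |CQ| = 15.10 ✓; ∠CQW = 55.90° ✓; |QW| = 18.20 ✓; ∠QWV = 71.10° ✓; |WV| = 32.60 ✗.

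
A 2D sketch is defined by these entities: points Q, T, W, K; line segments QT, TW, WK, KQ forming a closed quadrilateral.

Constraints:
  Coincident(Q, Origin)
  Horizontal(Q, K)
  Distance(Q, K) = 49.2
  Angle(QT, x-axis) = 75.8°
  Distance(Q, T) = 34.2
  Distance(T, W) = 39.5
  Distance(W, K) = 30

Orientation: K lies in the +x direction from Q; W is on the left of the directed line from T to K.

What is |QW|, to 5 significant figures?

56.383

Q is at the origin; Q and K share the same y with |QK| = 49.2 and K in +x, so K = (49.2, 0). QT runs at 75.8° with |QT| = 34.2, so T = (8.3895, 33.155). W is determined by |TW| = 39.5 and |WK| = 30.0 together: it lies at the intersection of circle(T, 39.5) and circle(K, 30.0). With |TK| = 52.581, the foot of the radical line on TK is 32.569 from T and the perpendicular offset is √(39.5² − 32.569²) = 22.350. Taking the left-of-TK solution: W = (47.761, 29.965).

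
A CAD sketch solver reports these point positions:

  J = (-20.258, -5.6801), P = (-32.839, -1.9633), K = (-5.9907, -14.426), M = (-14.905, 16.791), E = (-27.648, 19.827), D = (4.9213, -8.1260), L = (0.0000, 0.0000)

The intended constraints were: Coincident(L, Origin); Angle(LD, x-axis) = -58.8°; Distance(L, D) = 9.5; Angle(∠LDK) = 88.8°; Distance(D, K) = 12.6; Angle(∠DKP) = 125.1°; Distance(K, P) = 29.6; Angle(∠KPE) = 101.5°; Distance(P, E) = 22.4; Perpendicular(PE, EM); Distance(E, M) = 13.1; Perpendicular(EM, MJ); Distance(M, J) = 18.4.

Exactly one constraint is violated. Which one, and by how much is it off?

Distance(M, J) = 18.4 — off by 4.70.

L = (0.00, 0.00) ✓; LD at -58.80° ✓; |LD| = 9.500 ✓; ∠LDK = 88.80° ✓; |DK| = 12.60 ✓; ∠DKP = 125.1° ✓; |KP| = 29.60 ✓; ∠KPE = 101.5° ✓; |PE| = 22.40 ✓; ∠(PE, EM) = 90.00° ✓; |EM| = 13.10 ✓; ∠(EM, MJ) = 90.00° ✓; |MJ| = 23.10 ✗.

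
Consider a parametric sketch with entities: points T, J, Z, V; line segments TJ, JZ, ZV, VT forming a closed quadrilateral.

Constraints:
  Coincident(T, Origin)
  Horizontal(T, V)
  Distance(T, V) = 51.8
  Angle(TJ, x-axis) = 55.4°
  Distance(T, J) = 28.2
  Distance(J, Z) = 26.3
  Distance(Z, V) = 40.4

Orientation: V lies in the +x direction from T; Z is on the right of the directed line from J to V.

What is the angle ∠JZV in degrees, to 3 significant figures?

76.3°

T is at the origin; T and V share the same y with |TV| = 51.8 and V in +x, so V = (51.8, 0). TJ runs at 55.4° with |TJ| = 28.2, so J = (16.0, 23.2). Z is determined by |JZ| = 26.3 and |ZV| = 40.4 together: it lies at the intersection of circle(J, 26.3) and circle(V, 40.4). With |JV| = 42.7, the foot of the radical line on JV is 10.3 from J and the perpendicular offset is √(26.3² − 10.3²) = 24.2. Taking the right-of-JV solution: Z = (11.5, -2.70).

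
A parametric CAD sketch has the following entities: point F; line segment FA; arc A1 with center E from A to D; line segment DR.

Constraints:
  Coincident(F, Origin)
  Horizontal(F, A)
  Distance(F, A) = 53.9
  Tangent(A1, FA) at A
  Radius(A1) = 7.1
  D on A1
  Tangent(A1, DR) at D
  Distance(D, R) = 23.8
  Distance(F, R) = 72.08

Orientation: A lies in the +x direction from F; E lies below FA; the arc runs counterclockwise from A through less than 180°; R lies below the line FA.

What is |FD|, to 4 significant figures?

50.47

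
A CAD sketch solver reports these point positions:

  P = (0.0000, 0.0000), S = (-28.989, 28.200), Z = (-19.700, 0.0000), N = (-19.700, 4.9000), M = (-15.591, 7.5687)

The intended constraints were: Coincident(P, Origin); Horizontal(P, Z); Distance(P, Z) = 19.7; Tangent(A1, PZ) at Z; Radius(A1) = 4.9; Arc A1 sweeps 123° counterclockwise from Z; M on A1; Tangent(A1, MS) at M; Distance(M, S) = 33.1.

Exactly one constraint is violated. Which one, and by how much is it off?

Distance(M, S) = 33.1 — off by 8.50.

P = (0.00, 0.00) ✓; P.y = 0.00, Z.y = 0.00 ✓; |PZ| = 19.70 ✓; ∠(NZ, ZP) = 90.00° ✓; |NZ| = 4.900 ✓; bearing(N→M) − bearing(N→Z) = 123.0° ✓; |NM| = 4.900 ✓; ∠(NM, MS) = 90.00° ✓; |MS| = 24.60 ✗.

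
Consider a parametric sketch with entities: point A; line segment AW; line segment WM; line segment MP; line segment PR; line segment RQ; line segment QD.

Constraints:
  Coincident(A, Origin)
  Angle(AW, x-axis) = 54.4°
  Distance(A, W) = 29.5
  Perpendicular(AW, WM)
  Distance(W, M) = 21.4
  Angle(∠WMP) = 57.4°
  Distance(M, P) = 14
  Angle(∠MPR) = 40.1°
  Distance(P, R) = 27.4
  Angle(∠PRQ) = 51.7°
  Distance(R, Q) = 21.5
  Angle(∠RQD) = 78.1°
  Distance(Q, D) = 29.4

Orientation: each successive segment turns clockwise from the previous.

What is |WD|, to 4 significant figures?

19.36

A is at the origin; AW runs at 54.4° with length 29.5, so W = (17.17, 23.99). The perpendicularity gives WM at right angles to AW, so WM runs at -35.60°; with |WM| = 21.4, M = (34.57, 11.53). ∠WMP = 57.4° gives MP at -158.2° from the x-axis; with |MP| = 14.0, P = (21.57, 6.330). ∠MPR = 40.1° gives PR at 61.90° from the x-axis; with |PR| = 27.4, R = (34.48, 30.50). ∠PRQ = 51.7° gives RQ at -66.40° from the x-axis; with |RQ| = 21.5, Q = (43.09, 10.80). ∠RQD = 78.1° gives QD at -168.3° from the x-axis; with |QD| = 29.4, D = (14.30, 4.836). Then |WD| = |D − W| = 19.36.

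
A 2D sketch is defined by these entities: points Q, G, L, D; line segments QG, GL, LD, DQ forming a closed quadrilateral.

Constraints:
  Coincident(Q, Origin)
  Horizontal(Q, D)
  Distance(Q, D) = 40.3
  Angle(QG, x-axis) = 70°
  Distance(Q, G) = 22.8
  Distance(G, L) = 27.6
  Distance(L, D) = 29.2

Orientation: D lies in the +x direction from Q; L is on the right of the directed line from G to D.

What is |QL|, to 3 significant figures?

13.1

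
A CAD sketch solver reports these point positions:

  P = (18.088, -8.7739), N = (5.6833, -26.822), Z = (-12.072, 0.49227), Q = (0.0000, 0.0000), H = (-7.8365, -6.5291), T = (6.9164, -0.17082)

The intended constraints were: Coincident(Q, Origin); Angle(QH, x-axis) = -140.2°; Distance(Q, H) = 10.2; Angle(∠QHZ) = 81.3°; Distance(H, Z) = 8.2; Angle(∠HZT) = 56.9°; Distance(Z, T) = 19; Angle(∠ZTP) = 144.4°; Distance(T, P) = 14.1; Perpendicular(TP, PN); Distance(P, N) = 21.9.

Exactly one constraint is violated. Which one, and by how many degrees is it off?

Perpendicular(TP, PN) — off by 3.10°.

Q = (0.00, 0.00) ✓; QH at -140.2° ✓; |QH| = 10.20 ✓; ∠QHZ = 81.30° ✓; |HZ| = 8.200 ✓; ∠HZT = 56.90° ✓; |ZT| = 19.00 ✓; ∠ZTP = 144.4° ✓; |TP| = 14.10 ✓; ∠(TP, PN) = 86.90° ✗; |PN| = 21.90 ✓.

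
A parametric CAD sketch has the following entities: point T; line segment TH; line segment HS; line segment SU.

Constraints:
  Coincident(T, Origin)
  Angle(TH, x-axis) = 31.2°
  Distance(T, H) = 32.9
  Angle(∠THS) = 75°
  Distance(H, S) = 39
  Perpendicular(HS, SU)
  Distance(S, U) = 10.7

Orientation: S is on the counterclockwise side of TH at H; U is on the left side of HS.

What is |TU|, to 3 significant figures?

37.1

∠THS = 75.0°, so HS runs at 31.2° + (180° − 75.0°) = 136° from the x-axis; with |HS| = 39.0, S = H + 39.0·(cos 136°, sin 136°) = (-0.00716, 44.0). HS ⟂ SU; with |SU| = 10.7 on the left of HS, U = S + 10.7·(-0.692, -0.722) = (-7.41, 36.3). Then |TU| = |U − T| = 37.1.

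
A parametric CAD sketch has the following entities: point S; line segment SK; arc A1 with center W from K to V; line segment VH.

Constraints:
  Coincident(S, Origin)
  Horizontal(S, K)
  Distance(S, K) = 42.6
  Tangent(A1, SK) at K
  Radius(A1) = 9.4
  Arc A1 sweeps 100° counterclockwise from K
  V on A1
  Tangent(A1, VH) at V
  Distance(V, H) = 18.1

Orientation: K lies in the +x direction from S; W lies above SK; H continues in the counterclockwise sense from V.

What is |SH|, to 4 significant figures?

56.62

S is at the origin; SK is horizontal with |SK| = 42.6 and K on the +x side, so K = (42.60, 0.000). The tangent condition forces WK to be normal to SK, so W = K + (0, 9.4) = (42.60, 9.400). On A1, K sits at bearing -90° from W; a 100° counterclockwise sweep puts V at bearing 10°, so V = W + 9.4·(cos 10°, sin 10°) = (51.86, 11.03). A1 meets VH tangentially, so WV is at right angles to VH, so VH runs along (−sin 10°, cos 10°); with |VH| = 18.1, H = (48.71, 28.86). Then |SH| = |H − S| = 56.62.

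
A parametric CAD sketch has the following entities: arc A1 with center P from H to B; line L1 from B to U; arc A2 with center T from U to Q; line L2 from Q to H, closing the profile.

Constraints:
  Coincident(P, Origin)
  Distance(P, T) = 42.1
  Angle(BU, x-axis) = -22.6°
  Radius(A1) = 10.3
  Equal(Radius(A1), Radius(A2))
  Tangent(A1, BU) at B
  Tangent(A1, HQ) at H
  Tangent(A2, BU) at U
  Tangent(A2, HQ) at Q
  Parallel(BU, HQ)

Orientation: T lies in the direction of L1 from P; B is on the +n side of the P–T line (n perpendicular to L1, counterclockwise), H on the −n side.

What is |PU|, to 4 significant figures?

43.34

The slot axis is L1's direction at -22.6°, so u = (cos -22.6°, sin -22.6°) = (0.9232, -0.3843) and n = (−sin -22.6°, cos -22.6°) = (0.3843, 0.9232). P is at the origin and T lies 42.1 along u from P, so T = 42.1·u = (38.87, -16.18). Tangency of A1 to both parallel lines with radius 10.3 puts B and H at P ± 10.3·n: B = (3.958, 9.509), H = (-3.958, -9.509). Equal radii place U and Q the same way about T: U = T + 10.3·n = (42.83, -6.670), Q = T − 10.3·n = (34.91, -25.69). Then |PU| = |U − P| = 43.34.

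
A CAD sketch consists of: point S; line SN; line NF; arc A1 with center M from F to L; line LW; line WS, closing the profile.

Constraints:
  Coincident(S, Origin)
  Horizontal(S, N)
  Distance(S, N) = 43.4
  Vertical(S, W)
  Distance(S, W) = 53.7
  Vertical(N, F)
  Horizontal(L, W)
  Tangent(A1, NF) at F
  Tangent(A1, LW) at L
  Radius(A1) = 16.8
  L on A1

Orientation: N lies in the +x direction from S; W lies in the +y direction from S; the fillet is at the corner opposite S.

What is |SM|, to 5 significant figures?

45.488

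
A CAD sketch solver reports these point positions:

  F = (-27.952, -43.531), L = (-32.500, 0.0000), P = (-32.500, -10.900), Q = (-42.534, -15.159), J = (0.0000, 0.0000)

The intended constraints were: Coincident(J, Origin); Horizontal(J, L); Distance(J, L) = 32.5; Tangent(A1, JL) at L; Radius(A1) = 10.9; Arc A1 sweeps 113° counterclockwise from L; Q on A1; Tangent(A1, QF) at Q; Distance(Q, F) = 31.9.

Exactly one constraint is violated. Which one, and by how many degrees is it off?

Tangent(A1, QF) at Q — off by 4.20°.

J = (0.00, 0.00) ✓; J.y = 0.00, L.y = 0.00 ✓; |JL| = 32.50 ✓; ∠(PL, LJ) = 90.00° ✓; |PL| = 10.90 ✓; bearing(P→Q) − bearing(P→L) = 113.0° ✓; |PQ| = 10.90 ✓; ∠(PQ, QF) = 85.80° ✗; |QF| = 31.90 ✓.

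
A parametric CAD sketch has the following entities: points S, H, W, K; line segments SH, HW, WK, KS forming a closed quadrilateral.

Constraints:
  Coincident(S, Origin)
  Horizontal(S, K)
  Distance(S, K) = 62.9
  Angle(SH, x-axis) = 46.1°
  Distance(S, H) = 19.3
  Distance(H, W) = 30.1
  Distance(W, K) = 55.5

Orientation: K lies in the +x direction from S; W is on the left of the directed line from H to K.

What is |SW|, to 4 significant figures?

48.72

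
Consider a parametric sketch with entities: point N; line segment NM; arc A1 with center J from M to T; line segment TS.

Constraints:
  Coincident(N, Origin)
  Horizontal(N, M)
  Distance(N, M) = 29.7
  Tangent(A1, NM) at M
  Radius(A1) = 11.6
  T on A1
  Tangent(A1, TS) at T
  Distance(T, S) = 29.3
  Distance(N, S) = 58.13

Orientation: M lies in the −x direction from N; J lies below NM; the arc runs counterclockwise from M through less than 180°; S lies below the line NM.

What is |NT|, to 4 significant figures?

42.90

Checks: ∠(JM, MN) = 90.00° ✓; |JT| = 11.60 ✓; ∠(JT, TS) = 90.00° ✓; |TS| = 29.30 ✓; |NS| = 58.13 ✓.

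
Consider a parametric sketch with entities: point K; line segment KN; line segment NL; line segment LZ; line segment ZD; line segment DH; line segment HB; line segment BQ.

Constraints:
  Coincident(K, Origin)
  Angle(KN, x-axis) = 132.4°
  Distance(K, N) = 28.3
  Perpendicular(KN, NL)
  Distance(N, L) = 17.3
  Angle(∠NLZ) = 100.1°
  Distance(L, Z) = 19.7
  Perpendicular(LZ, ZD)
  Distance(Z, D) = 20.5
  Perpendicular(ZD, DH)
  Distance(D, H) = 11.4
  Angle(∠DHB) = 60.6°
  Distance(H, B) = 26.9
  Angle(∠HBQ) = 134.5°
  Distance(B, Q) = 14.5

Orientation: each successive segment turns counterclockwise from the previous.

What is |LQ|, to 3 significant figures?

36.1

K is at the origin; KN runs at 132.4° with length 28.3, so N = (-19.1, 20.9). KN is perpendicular to NL, so NL runs at -138°; with |NL| = 17.3, L = (-31.9, 9.23). ∠NLZ = 100.1° gives LZ at -57.7° from the x-axis; with |LZ| = 19.7, Z = (-21.3, -7.42). LZ is perpendicular to ZD, so ZD runs at 32.3°; with |ZD| = 20.5, D = (-4.00, 3.54). ZD is perpendicular to DH, so DH runs at 122°; with |DH| = 11.4, H = (-10.1, 13.2). ∠DHB = 60.6° gives HB at -118° from the x-axis; with |HB| = 26.9, B = (-22.8, -10.5). ∠HBQ = 134.5° gives BQ at -72.8° from the x-axis; with |BQ| = 14.5, Q = (-18.6, -24.4). Then |LQ| = |Q − L| = 36.1.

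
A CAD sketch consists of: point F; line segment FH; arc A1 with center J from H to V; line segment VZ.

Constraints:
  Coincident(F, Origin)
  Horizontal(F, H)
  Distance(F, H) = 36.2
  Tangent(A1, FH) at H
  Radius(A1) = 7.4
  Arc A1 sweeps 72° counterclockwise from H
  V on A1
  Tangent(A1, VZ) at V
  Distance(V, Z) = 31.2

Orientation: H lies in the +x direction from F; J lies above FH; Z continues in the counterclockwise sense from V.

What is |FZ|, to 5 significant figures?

63.295

F is at the origin; F and H share the same y with |FH| = 36.2 and H on the +x side, so H = (36.200, 0.0000). Since A1 is tangent to FH there, JH ⟂ FH, so J = H + (0, 7.4) = (36.200, 7.4000). On A1, H sits at bearing -90° from J; a 72° counterclockwise sweep puts V at bearing -18°, so V = J + 7.4·(cos -18°, sin -18°) = (43.238, 5.1133). The tangent condition forces JV to be normal to VZ, so VZ runs along (−sin -18°, cos -18°); with |VZ| = 31.2, Z = (52.879, 34.786). Then |FZ| = |Z − F| = 63.295.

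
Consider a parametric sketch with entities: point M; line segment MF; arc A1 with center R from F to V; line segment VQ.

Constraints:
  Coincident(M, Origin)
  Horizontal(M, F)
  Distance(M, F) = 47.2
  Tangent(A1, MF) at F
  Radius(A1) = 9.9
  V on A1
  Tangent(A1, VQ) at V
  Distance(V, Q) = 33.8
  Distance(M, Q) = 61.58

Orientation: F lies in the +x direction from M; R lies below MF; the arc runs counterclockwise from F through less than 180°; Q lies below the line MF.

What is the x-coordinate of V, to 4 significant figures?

37.40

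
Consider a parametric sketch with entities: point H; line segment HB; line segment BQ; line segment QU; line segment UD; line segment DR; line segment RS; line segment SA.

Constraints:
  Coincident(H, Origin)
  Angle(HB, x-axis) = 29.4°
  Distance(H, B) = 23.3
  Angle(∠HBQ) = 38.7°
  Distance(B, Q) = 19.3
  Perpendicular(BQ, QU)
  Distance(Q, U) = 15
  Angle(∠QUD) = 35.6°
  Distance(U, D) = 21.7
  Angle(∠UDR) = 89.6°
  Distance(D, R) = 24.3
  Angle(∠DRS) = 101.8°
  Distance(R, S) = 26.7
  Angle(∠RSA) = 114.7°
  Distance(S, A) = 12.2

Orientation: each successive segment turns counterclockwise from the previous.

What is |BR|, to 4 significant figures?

31.32

∠QUD = 35.6° gives UD at 45.10° from the x-axis; with |UD| = 21.7, D = (14.15, 15.13). ∠UDR = 89.6° gives DR at 135.5° from the x-axis; with |DR| = 24.3, R = (-3.186, 32.16). Then |BR| = |R − B| = 31.32.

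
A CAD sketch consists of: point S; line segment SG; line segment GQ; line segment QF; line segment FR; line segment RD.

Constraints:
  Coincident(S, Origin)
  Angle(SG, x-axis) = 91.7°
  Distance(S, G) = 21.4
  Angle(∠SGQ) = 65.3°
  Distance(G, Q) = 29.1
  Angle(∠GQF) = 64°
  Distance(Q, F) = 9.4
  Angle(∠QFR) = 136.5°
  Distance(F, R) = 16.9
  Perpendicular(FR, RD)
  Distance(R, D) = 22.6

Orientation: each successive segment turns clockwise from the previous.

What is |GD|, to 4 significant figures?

6.913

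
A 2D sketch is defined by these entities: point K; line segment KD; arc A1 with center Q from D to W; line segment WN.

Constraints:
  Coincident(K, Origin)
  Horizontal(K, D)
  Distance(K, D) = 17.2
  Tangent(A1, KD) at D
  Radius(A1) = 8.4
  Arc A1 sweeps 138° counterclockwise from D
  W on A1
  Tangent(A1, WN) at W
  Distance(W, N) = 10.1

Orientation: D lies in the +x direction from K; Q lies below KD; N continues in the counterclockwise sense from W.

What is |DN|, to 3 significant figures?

21.5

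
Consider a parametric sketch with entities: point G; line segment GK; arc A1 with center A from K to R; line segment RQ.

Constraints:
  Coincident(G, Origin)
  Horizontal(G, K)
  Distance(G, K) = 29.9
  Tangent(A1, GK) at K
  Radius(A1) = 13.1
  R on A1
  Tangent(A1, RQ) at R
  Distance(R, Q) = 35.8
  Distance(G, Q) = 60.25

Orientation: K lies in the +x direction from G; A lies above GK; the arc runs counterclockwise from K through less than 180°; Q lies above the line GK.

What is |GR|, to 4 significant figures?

45.69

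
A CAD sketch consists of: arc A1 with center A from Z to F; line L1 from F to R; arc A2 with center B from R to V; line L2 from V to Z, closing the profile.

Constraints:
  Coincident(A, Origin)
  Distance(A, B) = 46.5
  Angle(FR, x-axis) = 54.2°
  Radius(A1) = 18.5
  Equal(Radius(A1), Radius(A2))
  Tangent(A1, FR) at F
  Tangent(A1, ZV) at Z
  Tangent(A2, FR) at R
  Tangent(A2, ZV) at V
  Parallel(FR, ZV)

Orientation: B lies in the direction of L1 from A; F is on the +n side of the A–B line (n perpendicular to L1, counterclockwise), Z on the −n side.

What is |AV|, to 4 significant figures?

50.04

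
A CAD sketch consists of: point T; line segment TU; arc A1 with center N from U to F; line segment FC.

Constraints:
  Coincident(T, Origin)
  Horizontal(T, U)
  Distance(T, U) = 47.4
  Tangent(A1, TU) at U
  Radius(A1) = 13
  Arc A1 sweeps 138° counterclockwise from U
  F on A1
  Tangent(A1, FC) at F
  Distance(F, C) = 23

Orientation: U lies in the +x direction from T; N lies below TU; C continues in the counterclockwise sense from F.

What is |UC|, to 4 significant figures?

38.97

T is at the origin; TU is horizontal with |TU| = 47.4 and U on the +x side, so U = (47.40, 0.000). The tangent condition forces NU to be normal to TU, so N = U + (0, -13) = (47.40, -13.00). On A1, U sits at bearing 90° from N; a 138° counterclockwise sweep puts F at bearing 228°, so F = N + 13.0·(cos 228°, sin 228°) = (38.70, -22.66). Since A1 is tangent to FC there, NF ⟂ FC, so FC runs along (−sin 228°, cos 228°); with |FC| = 23.0, C = (55.79, -38.05). Then |UC| = |C − U| = 38.97.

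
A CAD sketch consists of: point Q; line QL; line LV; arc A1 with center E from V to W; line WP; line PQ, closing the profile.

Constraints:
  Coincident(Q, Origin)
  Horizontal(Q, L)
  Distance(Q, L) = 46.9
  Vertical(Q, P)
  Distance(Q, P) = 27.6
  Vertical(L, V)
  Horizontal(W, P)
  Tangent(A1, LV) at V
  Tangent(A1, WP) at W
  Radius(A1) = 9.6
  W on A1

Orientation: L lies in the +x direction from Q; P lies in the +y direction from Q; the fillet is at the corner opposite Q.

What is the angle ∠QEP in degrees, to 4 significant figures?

40.19°

Q is at the origin; QL is horizontal with |QL| = 46.9 and L on the +x side, so L = (46.90, 0.000). Q and P share the same x with |QP| = 27.6 and P on the +y side, so P = (0.000, 27.60). The virtual corner opposite Q is at (46.90, 27.60). The tangent condition forces EV to be normal to LV and the tangent condition forces EW to be normal to WP, with radius 9.6, so the center E sits 9.6 in from both sides at E = (37.30, 18.00). Then cos ∠QEP = EQ·EP / (|EQ||EP|), giving 40.19°.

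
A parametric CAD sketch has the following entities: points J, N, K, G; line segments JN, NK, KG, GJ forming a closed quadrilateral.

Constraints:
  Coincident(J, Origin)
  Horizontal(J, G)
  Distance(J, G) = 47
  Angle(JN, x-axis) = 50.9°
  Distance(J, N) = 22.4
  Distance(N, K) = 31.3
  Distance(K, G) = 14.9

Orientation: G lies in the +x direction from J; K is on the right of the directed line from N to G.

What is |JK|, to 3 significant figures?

34.5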